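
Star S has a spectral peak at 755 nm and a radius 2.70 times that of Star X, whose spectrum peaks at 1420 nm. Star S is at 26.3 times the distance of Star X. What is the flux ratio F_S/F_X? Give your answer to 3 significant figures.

0.132

Wien's law: T_S/T_X = λ_X/λ_S = 1420/755 = 1.881.
L_S/L_X = (R_S/R_X)²(T_S/T_X)⁴ = (2.70)²(1.881)⁴ = 91.22.
F_S/F_X = (L_S/L_X)/(d_S/d_X)² = 91.22/(26.3)² = 0.1319.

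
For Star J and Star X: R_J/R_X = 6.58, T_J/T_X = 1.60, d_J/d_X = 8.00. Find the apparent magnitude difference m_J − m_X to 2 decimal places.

-1.62

L_J/L_X = (6.58)²(1.60)⁴ = 283.7.
F_J/F_X = (L_J/L_X)/(d_J/d_X)² = 283.7/64.00 = 4.434.
m_J − m_X = −2.5 log₁₀(4.434) = -1.62.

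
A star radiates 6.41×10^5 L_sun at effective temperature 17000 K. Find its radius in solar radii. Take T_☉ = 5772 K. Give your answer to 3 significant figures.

92.3 solar radii

R/R_☉ = √(L/L_☉) / (T/T_☉)² = √(6.41×10^5) / (2.945)²
       = 800.6 / 8.675 = 92.30.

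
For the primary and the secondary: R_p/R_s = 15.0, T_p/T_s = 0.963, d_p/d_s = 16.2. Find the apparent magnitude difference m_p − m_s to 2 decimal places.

0.33

L_p/L_s = (15.0)²(0.963)⁴ = 193.5.
F_p/F_s = (L_p/L_s)/(d_p/d_s)² = 193.5/262.4 = 0.7373.
m_p − m_s = −2.5 log₁₀(0.7373) = 0.33.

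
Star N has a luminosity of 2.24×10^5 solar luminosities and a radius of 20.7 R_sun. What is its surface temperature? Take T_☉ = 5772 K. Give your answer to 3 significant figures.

T/T_☉ = (L/L_☉)^(1/4) / (R/R_☉)^(1/2)
T = 5772 × (2.24×10^5)^(1/4) / √(20.7) = 5772 × 21.76 / 4.550 = 2.760×10^4 K.

2.76×10^4 K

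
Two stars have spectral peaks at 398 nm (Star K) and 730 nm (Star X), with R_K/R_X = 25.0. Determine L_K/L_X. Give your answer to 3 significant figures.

7.07×10^3

Wien's law gives T ∝ 1/λ_max, so T_K/T_X = λ_X/λ_K = 730/398 = 1.834.
Then L ∝ R²T⁴ gives L_K/L_X = (25.0)² × (1.834)⁴ = 625.0 × 11.32 = 7074.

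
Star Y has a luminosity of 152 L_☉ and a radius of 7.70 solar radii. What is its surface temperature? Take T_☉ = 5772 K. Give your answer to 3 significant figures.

7.30×10^3 K

T/T_☉ = (L/L_☉)^(1/4) / (R/R_☉)^(1/2)
T = 5772 × (152)^(1/4) / √(7.70) = 5772 × 3.511 / 2.775 = 7304 K.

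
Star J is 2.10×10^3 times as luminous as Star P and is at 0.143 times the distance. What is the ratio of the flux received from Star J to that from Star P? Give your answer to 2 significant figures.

1.0×10^5

F = L/(4πd²), so F_J/F_P = (L_J/L_P) / (d_J/d_P)²
= 2.10×10^3 / (0.143)² = 2.10×10^3 / 0.02045 = 1.027×10^5.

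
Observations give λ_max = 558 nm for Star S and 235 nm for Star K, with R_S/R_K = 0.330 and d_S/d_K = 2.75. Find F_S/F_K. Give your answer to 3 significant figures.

Wien's law: T_S/T_K = λ_K/λ_S = 235/558 = 0.4211.
L_S/L_K = (R_S/R_K)²(T_S/T_K)⁴ = (0.330)²(0.4211)⁴ = 0.003426.
F_S/F_K = (L_S/L_K)/(d_S/d_K)² = 0.003426/(2.75)² = 4.530×10^-4.

4.53×10^-4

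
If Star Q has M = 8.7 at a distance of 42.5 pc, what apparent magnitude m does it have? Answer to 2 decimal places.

11.84

m = M + 5 log₁₀(d/10 pc) = 8.7 + 5 log₁₀(42.5/10)
  = 8.7 + 5 × 0.628 = 8.7 + 3.14 = 11.84.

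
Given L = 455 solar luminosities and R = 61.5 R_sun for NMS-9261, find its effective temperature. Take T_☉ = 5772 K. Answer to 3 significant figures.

T/T_☉ = (L/L_☉)^(1/4) / (R/R_☉)^(1/2)
T = 5772 × (455)^(1/4) / √(61.5) = 5772 × 4.619 / 7.842 = 3399 K.

3.40×10^3 K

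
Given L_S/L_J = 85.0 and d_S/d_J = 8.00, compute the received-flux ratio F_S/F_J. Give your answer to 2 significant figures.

F = L/(4πd²), so F_S/F_J = (L_S/L_J) / (d_S/d_J)²
= 85.0 / (8.00)² = 85.0 / 64.00 = 1.328.

1.3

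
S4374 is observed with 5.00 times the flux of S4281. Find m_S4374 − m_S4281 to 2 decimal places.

-1.75

m_S4374 − m_S4281 = −2.5 log₁₀(F_S4374/F_S4281) = −2.5 log₁₀(5.00) = −2.5 × (0.699) = -1.747.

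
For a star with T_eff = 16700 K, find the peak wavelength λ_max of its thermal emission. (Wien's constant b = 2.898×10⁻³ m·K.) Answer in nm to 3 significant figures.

174 nm

λ_max = b/T = 2.898×10⁻³ / 16700 = 1.74×10^-7 m = 173.5 nm.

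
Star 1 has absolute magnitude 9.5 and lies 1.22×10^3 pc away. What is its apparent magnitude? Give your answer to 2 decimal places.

19.93

m = M + 5 log₁₀(d/10 pc) = 9.5 + 5 log₁₀(1.22×10^3/10)
  = 9.5 + 5 × 2.086 = 9.5 + 10.43 = 19.93.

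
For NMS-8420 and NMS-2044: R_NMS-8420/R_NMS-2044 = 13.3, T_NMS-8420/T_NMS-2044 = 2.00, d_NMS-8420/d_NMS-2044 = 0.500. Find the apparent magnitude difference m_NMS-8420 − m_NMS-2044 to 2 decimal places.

L_NMS-8420/L_NMS-2044 = (13.3)²(2.00)⁴ = 2830.
F_NMS-8420/F_NMS-2044 = (L_NMS-8420/L_NMS-2044)/(d_NMS-8420/d_NMS-2044)² = 2830/0.2500 = 1.132×10^4.
m_NMS-8420 − m_NMS-2044 = −2.5 log₁₀(1.132×10^4) = -10.13.

-10.13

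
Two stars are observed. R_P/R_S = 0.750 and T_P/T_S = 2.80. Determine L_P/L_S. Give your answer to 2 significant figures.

From the Stefan–Boltzmann law, L ∝ R²T⁴, so
L_P/L_S = (R_P/R_S)² (T_P/T_S)⁴ = (0.750)² × (2.80)⁴ = 0.5625 × 61.47 = 34.57.

35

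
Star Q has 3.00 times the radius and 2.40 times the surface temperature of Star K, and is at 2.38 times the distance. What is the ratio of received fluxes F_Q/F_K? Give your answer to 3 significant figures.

52.7

L_Q/L_K = (R_Q/R_K)²(T_Q/T_K)⁴ = (3.00)² × (2.40)⁴ = 298.6.
F_Q/F_K = (L_Q/L_K)/(d_Q/d_K)² = 298.6 / (2.38)² = 52.71.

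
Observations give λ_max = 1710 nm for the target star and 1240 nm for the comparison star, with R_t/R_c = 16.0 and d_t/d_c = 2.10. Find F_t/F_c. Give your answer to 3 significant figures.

16.1

Wien's law: T_t/T_c = λ_c/λ_t = 1240/1710 = 0.7251.
L_t/L_c = (R_t/R_c)²(T_t/T_c)⁴ = (16.0)²(0.7251)⁴ = 70.79.
F_t/F_c = (L_t/L_c)/(d_t/d_c)² = 70.79/(2.10)² = 16.05.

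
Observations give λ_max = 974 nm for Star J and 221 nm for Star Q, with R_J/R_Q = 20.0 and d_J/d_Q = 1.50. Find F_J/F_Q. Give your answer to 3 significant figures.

Wien's law: T_J/T_Q = λ_Q/λ_J = 221/974 = 0.2269.
L_J/L_Q = (R_J/R_Q)²(T_J/T_Q)⁴ = (20.0)²(0.2269)⁴ = 1.060.
F_J/F_Q = (L_J/L_Q)/(d_J/d_Q)² = 1.060/(1.50)² = 0.4712.

0.471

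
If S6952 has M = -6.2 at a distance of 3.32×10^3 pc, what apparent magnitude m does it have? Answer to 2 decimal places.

m = M + 5 log₁₀(d/10 pc) = -6.2 + 5 log₁₀(3.32×10^3/10)
  = -6.2 + 5 × 2.521 = -6.2 + 12.61 = 6.41.

6.41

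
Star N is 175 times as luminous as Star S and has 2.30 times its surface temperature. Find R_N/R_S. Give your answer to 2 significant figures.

L ∝ R²T⁴ gives R ∝ √L / T², so
R_N/R_S = √(175) / (2.30)² = 13.23 / 5.290 = 2.501.

2.5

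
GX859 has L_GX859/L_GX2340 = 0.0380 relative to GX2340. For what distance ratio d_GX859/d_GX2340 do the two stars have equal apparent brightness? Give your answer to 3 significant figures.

Equal flux requires L_GX859/d_GX859² = L_GX2340/d_GX2340², so d_GX859/d_GX2340 = √(L_GX859/L_GX2340)
= √(0.0380) = 0.1949.

0.195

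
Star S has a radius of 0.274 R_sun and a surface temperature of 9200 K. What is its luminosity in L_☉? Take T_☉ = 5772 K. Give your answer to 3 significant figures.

0.485 L_☉

L/L_☉ = (R/R_☉)² (T/T_☉)⁴ = (0.274)² × (9200/5772)⁴
       = 0.07508 × (1.594)⁴ = 0.07508 × 6.454 = 0.4846.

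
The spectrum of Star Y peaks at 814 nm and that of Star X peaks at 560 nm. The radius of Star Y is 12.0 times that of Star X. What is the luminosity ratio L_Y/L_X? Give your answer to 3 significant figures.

32.3

Wien's law gives T ∝ 1/λ_max, so T_Y/T_X = λ_X/λ_Y = 560/814 = 0.6880.
Then L ∝ R²T⁴ gives L_Y/L_X = (12.0)² × (0.6880)⁴ = 144.0 × 0.2240 = 32.26.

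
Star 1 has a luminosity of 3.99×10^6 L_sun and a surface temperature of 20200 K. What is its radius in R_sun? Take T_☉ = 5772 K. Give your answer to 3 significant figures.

R/R_☉ = √(L/L_☉) / (T/T_☉)² = √(3.99×10^6) / (3.500)²
       = 1997 / 12.25 = 163.1.

163 R_sun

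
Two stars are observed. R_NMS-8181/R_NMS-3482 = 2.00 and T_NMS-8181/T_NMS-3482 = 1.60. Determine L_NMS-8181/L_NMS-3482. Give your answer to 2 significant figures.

26

From the Stefan–Boltzmann law, L ∝ R²T⁴, so
L_NMS-8181/L_NMS-3482 = (R_NMS-8181/R_NMS-3482)² (T_NMS-8181/T_NMS-3482)⁴ = (2.00)² × (1.60)⁴ = 4.000 × 6.554 = 26.21.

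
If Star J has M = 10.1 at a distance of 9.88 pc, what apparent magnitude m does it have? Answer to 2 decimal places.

10.07

m = M + 5 log₁₀(d/10 pc) = 10.1 + 5 log₁₀(9.88/10)
  = 10.1 + 5 × -0.005 = 10.1 + -0.03 = 10.07.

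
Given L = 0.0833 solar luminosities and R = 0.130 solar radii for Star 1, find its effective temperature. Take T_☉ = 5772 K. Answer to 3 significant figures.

8.60×10^3 K

T/T_☉ = (L/L_☉)^(1/4) / (R/R_☉)^(1/2)
T = 5772 × (0.0833)^(1/4) / √(0.130) = 5772 × 0.5372 / 0.3606 = 8600 K.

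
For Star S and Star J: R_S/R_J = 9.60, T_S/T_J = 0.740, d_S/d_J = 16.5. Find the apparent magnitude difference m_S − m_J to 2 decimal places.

L_S/L_J = (9.60)²(0.740)⁴ = 27.64.
F_S/F_J = (L_S/L_J)/(d_S/d_J)² = 27.64/272.2 = 0.1015.
m_S − m_J = −2.5 log₁₀(0.1015) = 2.48.

2.48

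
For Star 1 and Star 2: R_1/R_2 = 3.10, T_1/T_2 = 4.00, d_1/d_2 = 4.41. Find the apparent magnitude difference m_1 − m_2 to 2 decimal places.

L_1/L_2 = (3.10)²(4.00)⁴ = 2460.
F_1/F_2 = (L_1/L_2)/(d_1/d_2)² = 2460/19.45 = 126.5.
m_1 − m_2 = −2.5 log₁₀(126.5) = -5.26.

-5.26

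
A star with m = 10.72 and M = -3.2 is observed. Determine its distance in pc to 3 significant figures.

6.08×10^3 pc

m − M = 5 log₁₀(d/10 pc)
10.72 − (-3.2) = 13.92 = 5 log₁₀(d/10)
d = 10 × 10^(13.92/5) = 10 × 10^2.784 = 6081 pc.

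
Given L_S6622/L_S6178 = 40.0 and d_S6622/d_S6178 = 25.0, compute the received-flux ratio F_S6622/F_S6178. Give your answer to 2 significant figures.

0.064

F = L/(4πd²), so F_S6622/F_S6178 = (L_S6622/L_S6178) / (d_S6622/d_S6178)²
= 40.0 / (25.0)² = 40.0 / 625.0 = 0.06400.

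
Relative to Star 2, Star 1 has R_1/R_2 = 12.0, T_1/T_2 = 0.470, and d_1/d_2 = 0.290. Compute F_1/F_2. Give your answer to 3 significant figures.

L_1/L_2 = (R_1/R_2)²(T_1/T_2)⁴ = (12.0)² × (0.470)⁴ = 7.027.
F_1/F_2 = (L_1/L_2)/(d_1/d_2)² = 7.027 / (0.290)² = 83.55.

83.6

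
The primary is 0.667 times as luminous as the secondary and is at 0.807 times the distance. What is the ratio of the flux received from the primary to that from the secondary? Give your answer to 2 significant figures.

1.0

F = L/(4πd²), so F_p/F_s = (L_p/L_s) / (d_p/d_s)²
= 0.667 / (0.807)² = 0.667 / 0.6512 = 1.024.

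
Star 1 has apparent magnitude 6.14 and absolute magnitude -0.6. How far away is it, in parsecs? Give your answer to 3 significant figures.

223 pc

m − M = 5 log₁₀(d/10 pc)
6.14 − (-0.6) = 6.74 = 5 log₁₀(d/10)
d = 10 × 10^(6.74/5) = 10 × 10^1.348 = 222.8 pc.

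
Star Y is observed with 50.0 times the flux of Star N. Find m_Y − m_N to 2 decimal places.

-4.25

m_Y − m_N = −2.5 log₁₀(F_Y/F_N) = −2.5 log₁₀(50.0) = −2.5 × (1.699) = -4.247.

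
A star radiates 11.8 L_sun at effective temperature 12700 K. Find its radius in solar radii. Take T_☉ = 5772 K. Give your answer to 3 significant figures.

0.710 solar radii

R/R_☉ = √(L/L_☉) / (T/T_☉)² = √(11.8) / (2.200)²
       = 3.435 / 4.841 = 0.7096.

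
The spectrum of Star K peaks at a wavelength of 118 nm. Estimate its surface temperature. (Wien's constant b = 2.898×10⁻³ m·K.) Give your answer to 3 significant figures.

T = b/λ_max = 2.898×10⁻³ / (118×10⁻⁹) = 2.456×10^4 K.

2.46×10^4 K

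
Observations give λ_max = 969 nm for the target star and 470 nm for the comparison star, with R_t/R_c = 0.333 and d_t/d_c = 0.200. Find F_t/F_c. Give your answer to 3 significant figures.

Wien's law: T_t/T_c = λ_c/λ_t = 470/969 = 0.4850.
L_t/L_c = (R_t/R_c)²(T_t/T_c)⁴ = (0.333)²(0.4850)⁴ = 0.006137.
F_t/F_c = (L_t/L_c)/(d_t/d_c)² = 0.006137/(0.200)² = 0.1534.

0.153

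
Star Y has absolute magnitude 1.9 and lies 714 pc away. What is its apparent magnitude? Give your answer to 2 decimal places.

m = M + 5 log₁₀(d/10 pc) = 1.9 + 5 log₁₀(714/10)
  = 1.9 + 5 × 1.854 = 1.9 + 9.27 = 11.17.

11.17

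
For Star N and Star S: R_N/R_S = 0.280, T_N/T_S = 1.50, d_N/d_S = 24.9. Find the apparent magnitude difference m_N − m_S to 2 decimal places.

7.98

L_N/L_S = (0.280)²(1.50)⁴ = 0.3969.
F_N/F_S = (L_N/L_S)/(d_N/d_S)² = 0.3969/620.0 = 6.402×10^-4.
m_N − m_S = −2.5 log₁₀(6.402×10^-4) = 7.98.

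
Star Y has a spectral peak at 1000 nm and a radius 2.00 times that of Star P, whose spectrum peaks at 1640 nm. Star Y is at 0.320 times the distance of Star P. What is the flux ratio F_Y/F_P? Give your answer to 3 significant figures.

283

Wien's law: T_Y/T_P = λ_P/λ_Y = 1640/1000 = 1.640.
L_Y/L_P = (R_Y/R_P)²(T_Y/T_P)⁴ = (2.00)²(1.640)⁴ = 28.94.
F_Y/F_P = (L_Y/L_P)/(d_Y/d_P)² = 28.94/(0.320)² = 282.6.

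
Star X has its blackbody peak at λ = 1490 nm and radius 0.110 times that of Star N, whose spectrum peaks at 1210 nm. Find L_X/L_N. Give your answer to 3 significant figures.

Wien's law gives T ∝ 1/λ_max, so T_X/T_N = λ_N/λ_X = 1210/1490 = 0.8121.
Then L ∝ R²T⁴ gives L_X/L_N = (0.110)² × (0.8121)⁴ = 0.01210 × 0.4349 = 0.005262.

0.00526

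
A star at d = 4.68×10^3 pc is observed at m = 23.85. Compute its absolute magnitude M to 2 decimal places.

10.50

M = m − 5 log₁₀(d/10 pc) = 23.85 − 5 log₁₀(4.68×10^3/10)
  = 23.85 − 5 × 2.670 = 23.85 − 13.35 = 10.50.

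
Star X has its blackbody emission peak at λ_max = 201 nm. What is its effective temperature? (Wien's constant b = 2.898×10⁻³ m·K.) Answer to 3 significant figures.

1.44×10^4 K

T = b/λ_max = 2.898×10⁻³ / (201×10⁻⁹) = 1.442×10^4 K.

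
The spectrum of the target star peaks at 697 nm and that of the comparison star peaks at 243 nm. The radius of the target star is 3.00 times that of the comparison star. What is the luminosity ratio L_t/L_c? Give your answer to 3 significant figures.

0.133

Wien's law gives T ∝ 1/λ_max, so T_t/T_c = λ_c/λ_t = 243/697 = 0.3486.
Then L ∝ R²T⁴ gives L_t/L_c = (3.00)² × (0.3486)⁴ = 9.000 × 0.01477 = 0.1330.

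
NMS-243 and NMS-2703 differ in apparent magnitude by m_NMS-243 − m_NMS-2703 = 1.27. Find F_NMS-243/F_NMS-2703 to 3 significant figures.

F_NMS-243/F_NMS-2703 = 10^(−(m_NMS-243 − m_NMS-2703)/2.5) = 10^(-1.27/2.5) = 10^-0.508 = 0.3105.

0.310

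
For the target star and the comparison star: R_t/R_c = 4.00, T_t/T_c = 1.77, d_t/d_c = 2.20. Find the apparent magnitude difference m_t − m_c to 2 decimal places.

L_t/L_c = (4.00)²(1.77)⁴ = 157.0.
F_t/F_c = (L_t/L_c)/(d_t/d_c)² = 157.0/4.840 = 32.45.
m_t − m_c = −2.5 log₁₀(32.45) = -3.78.

-3.78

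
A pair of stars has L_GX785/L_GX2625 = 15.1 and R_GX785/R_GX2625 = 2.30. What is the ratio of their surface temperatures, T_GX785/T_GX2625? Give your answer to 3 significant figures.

1.30

L ∝ R²T⁴ gives T ∝ (L/R²)^(1/4), so
T_GX785/T_GX2625 = (15.1 / 2.30²)^(1/4) = (2.854)^(1/4) = 1.300.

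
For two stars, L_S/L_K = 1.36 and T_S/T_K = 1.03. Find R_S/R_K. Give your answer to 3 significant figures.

1.10

L ∝ R²T⁴ gives R ∝ √L / T², so
R_S/R_K = √(1.36) / (1.03)² = 1.166 / 1.061 = 1.099.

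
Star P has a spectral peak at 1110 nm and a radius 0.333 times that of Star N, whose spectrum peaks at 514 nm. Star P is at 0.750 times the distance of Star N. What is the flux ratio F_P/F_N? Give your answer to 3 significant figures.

Wien's law: T_P/T_N = λ_N/λ_P = 514/1110 = 0.4631.
L_P/L_N = (R_P/R_N)²(T_P/T_N)⁴ = (0.333)²(0.4631)⁴ = 0.005099.
F_P/F_N = (L_P/L_N)/(d_P/d_N)² = 0.005099/(0.750)² = 0.009064.

0.00906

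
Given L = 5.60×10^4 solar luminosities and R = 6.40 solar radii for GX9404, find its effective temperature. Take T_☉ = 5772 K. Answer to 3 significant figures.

T/T_☉ = (L/L_☉)^(1/4) / (R/R_☉)^(1/2)
T = 5772 × (5.60×10^4)^(1/4) / √(6.40) = 5772 × 15.38 / 2.530 = 3.510×10^4 K.

3.51×10^4 K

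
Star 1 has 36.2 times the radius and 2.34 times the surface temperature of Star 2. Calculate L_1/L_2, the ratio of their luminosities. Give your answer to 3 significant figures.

3.93×10^4

From the Stefan–Boltzmann law, L ∝ R²T⁴, so
L_1/L_2 = (R_1/R_2)² (T_1/T_2)⁴ = (36.2)² × (2.34)⁴ = 1310 × 29.98 = 3.929×10^4.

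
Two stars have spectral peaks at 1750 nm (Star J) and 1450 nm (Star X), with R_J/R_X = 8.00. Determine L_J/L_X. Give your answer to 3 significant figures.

30.2

Wien's law gives T ∝ 1/λ_max, so T_J/T_X = λ_X/λ_J = 1450/1750 = 0.8286.
Then L ∝ R²T⁴ gives L_J/L_X = (8.00)² × (0.8286)⁴ = 64.00 × 0.4713 = 30.16.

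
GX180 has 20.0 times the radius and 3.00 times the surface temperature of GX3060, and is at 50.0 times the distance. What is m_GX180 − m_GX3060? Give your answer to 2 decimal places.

-2.78

L_GX180/L_GX3060 = (20.0)²(3.00)⁴ = 3.240×10^4.
F_GX180/F_GX3060 = (L_GX180/L_GX3060)/(d_GX180/d_GX3060)² = 3.240×10^4/2500 = 12.96.
m_GX180 − m_GX3060 = −2.5 log₁₀(12.96) = -2.78.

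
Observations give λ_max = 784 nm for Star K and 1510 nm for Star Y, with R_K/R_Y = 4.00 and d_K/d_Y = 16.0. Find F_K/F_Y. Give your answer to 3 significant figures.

Wien's law: T_K/T_Y = λ_Y/λ_K = 1510/784 = 1.926.
L_K/L_Y = (R_K/R_Y)²(T_K/T_Y)⁴ = (4.00)²(1.926)⁴ = 220.2.
F_K/F_Y = (L_K/L_Y)/(d_K/d_Y)² = 220.2/(16.0)² = 0.8600.

0.860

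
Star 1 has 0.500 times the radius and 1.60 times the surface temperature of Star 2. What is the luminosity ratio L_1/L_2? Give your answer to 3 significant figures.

From the Stefan–Boltzmann law, L ∝ R²T⁴, so
L_1/L_2 = (R_1/R_2)² (T_1/T_2)⁴ = (0.500)² × (1.60)⁴ = 0.2500 × 6.554 = 1.638.

1.64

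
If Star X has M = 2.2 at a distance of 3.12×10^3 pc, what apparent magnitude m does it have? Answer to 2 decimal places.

m = M + 5 log₁₀(d/10 pc) = 2.2 + 5 log₁₀(3.12×10^3/10)
  = 2.2 + 5 × 2.494 = 2.2 + 12.47 = 14.67.

14.67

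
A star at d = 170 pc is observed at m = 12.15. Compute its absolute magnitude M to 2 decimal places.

6.00

M = m − 5 log₁₀(d/10 pc) = 12.15 − 5 log₁₀(170/10)
  = 12.15 − 5 × 1.230 = 12.15 − 6.15 = 6.00.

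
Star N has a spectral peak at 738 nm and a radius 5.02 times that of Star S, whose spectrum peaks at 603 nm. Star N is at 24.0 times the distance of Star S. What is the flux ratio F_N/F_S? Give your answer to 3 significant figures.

0.0195

Wien's law: T_N/T_S = λ_S/λ_N = 603/738 = 0.8171.
L_N/L_S = (R_N/R_S)²(T_N/T_S)⁴ = (5.02)²(0.8171)⁴ = 11.23.
F_N/F_S = (L_N/L_S)/(d_N/d_S)² = 11.23/(24.0)² = 0.01950.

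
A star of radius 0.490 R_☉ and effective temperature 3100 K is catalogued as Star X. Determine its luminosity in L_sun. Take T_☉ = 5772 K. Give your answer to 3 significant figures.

L/L_☉ = (R/R_☉)² (T/T_☉)⁴ = (0.490)² × (3100/5772)⁴
       = 0.2401 × (0.5371)⁴ = 0.2401 × 0.08320 = 0.01998.

0.0200 L_sun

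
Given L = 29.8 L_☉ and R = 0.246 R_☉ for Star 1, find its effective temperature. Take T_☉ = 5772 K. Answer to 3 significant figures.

T/T_☉ = (L/L_☉)^(1/4) / (R/R_☉)^(1/2)
T = 5772 × (29.8)^(1/4) / √(0.246) = 5772 × 2.336 / 0.4960 = 2.719×10^4 K.

2.72×10^4 K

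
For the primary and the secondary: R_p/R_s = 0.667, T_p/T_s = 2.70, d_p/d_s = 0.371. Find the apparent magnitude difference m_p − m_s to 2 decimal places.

-5.59

L_p/L_s = (0.667)²(2.70)⁴ = 23.64.
F_p/F_s = (L_p/L_s)/(d_p/d_s)² = 23.64/0.1376 = 171.8.
m_p − m_s = −2.5 log₁₀(171.8) = -5.59.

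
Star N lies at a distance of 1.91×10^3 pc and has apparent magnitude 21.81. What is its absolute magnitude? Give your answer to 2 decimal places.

10.40

M = m − 5 log₁₀(d/10 pc) = 21.81 − 5 log₁₀(1.91×10^3/10)
  = 21.81 − 5 × 2.281 = 21.81 − 11.41 = 10.40.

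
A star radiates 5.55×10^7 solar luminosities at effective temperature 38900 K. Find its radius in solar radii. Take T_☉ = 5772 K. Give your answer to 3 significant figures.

R/R_☉ = √(L/L_☉) / (T/T_☉)² = √(5.55×10^7) / (6.739)²
       = 7450 / 45.42 = 164.0.

164 solar radii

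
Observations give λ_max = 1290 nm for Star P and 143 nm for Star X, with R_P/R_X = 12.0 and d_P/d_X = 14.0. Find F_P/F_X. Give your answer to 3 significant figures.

Wien's law: T_P/T_X = λ_X/λ_P = 143/1290 = 0.1109.
L_P/L_X = (R_P/R_X)²(T_P/T_X)⁴ = (12.0)²(0.1109)⁴ = 0.02174.
F_P/F_X = (L_P/L_X)/(d_P/d_X)² = 0.02174/(14.0)² = 1.109×10^-4.

1.11×10^-4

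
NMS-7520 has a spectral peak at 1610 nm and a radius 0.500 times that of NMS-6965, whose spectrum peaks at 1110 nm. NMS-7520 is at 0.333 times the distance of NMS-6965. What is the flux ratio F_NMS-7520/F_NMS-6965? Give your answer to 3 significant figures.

Wien's law: T_NMS-7520/T_NMS-6965 = λ_NMS-6965/λ_NMS-7520 = 1110/1610 = 0.6894.
L_NMS-7520/L_NMS-6965 = (R_NMS-7520/R_NMS-6965)²(T_NMS-7520/T_NMS-6965)⁴ = (0.500)²(0.6894)⁴ = 0.05648.
F_NMS-7520/F_NMS-6965 = (L_NMS-7520/L_NMS-6965)/(d_NMS-7520/d_NMS-6965)² = 0.05648/(0.333)² = 0.5094.

0.509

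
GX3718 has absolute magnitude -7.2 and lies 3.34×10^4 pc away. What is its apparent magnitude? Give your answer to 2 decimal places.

10.42

m = M + 5 log₁₀(d/10 pc) = -7.2 + 5 log₁₀(3.34×10^4/10)
  = -7.2 + 5 × 3.524 = -7.2 + 17.62 = 10.42.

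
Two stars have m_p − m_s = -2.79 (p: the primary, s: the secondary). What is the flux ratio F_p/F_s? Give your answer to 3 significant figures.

13.1

F_p/F_s = 10^(−(m_p − m_s)/2.5) = 10^(2.79/2.5) = 10^1.116 = 13.06.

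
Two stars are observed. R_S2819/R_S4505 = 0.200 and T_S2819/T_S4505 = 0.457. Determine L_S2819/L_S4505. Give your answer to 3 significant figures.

0.00174

From the Stefan–Boltzmann law, L ∝ R²T⁴, so
L_S2819/L_S4505 = (R_S2819/R_S4505)² (T_S2819/T_S4505)⁴ = (0.200)² × (0.457)⁴ = 0.04000 × 0.04362 = 0.001745.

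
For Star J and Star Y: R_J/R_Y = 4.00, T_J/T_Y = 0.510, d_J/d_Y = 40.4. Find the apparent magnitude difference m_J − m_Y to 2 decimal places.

L_J/L_Y = (4.00)²(0.510)⁴ = 1.082.
F_J/F_Y = (L_J/L_Y)/(d_J/d_Y)² = 1.082/1632 = 6.632×10^-4.
m_J − m_Y = −2.5 log₁₀(6.632×10^-4) = 7.95.

7.95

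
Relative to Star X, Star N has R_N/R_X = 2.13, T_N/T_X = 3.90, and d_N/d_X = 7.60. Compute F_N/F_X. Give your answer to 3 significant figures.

L_N/L_X = (R_N/R_X)²(T_N/T_X)⁴ = (2.13)² × (3.90)⁴ = 1050.
F_N/F_X = (L_N/L_X)/(d_N/d_X)² = 1050 / (7.60)² = 18.17.

18.2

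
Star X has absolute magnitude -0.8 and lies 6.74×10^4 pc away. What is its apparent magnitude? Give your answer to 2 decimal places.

m = M + 5 log₁₀(d/10 pc) = -0.8 + 5 log₁₀(6.74×10^4/10)
  = -0.8 + 5 × 3.829 = -0.8 + 19.14 = 18.34.

18.34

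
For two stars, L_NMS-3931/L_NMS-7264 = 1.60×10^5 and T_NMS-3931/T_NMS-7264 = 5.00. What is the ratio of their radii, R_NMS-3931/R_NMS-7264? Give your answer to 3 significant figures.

L ∝ R²T⁴ gives R ∝ √L / T², so
R_NMS-3931/R_NMS-7264 = √(1.60×10^5) / (5.00)² = 400.0 / 25.00 = 16.00.

16.0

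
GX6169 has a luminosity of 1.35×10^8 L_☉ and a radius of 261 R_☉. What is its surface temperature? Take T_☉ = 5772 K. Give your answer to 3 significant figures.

3.85×10^4 K

T/T_☉ = (L/L_☉)^(1/4) / (R/R_☉)^(1/2)
T = 5772 × (1.35×10^8)^(1/4) / √(261) = 5772 × 107.8 / 16.16 = 3.851×10^4 K.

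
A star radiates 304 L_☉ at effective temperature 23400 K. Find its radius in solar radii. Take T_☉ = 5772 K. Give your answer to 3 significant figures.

R/R_☉ = √(L/L_☉) / (T/T_☉)² = √(304) / (4.054)²
       = 17.44 / 16.44 = 1.061.

1.06 solar radii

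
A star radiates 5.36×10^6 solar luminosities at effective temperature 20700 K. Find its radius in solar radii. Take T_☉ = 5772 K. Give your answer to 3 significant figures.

180 solar radii

R/R_☉ = √(L/L_☉) / (T/T_☉)² = √(5.36×10^6) / (3.586)²
       = 2315 / 12.86 = 180.0.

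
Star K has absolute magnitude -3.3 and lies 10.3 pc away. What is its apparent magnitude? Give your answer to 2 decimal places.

m = M + 5 log₁₀(d/10 pc) = -3.3 + 5 log₁₀(10.3/10)
  = -3.3 + 5 × 0.013 = -3.3 + 0.06 = -3.24.

-3.24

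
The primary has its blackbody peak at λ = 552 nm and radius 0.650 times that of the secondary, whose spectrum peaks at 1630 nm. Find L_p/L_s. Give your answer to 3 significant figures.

32.1

Wien's law gives T ∝ 1/λ_max, so T_p/T_s = λ_s/λ_p = 1630/552 = 2.953.
Then L ∝ R²T⁴ gives L_p/L_s = (0.650)² × (2.953)⁴ = 0.4225 × 76.03 = 32.12.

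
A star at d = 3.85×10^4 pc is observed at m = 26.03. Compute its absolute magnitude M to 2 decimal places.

8.10

M = m − 5 log₁₀(d/10 pc) = 26.03 − 5 log₁₀(3.85×10^4/10)
  = 26.03 − 5 × 3.585 = 26.03 − 17.93 = 8.10.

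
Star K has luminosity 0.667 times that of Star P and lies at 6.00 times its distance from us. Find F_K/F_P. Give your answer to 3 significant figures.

F = L/(4πd²), so F_K/F_P = (L_K/L_P) / (d_K/d_P)²
= 0.667 / (6.00)² = 0.667 / 36.00 = 0.01853.

0.0185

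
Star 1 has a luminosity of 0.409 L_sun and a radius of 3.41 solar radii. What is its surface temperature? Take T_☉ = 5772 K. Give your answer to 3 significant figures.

T/T_☉ = (L/L_☉)^(1/4) / (R/R_☉)^(1/2)
T = 5772 × (0.409)^(1/4) / √(3.41) = 5772 × 0.7997 / 1.847 = 2500 K.

2.50×10^3 K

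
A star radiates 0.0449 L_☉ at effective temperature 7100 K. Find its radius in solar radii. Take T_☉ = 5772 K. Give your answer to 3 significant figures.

0.140 solar radii

R/R_☉ = √(L/L_☉) / (T/T_☉)² = √(0.0449) / (1.230)²
       = 0.2119 / 1.513 = 0.1400.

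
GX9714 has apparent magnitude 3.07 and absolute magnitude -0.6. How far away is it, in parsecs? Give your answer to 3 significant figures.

m − M = 5 log₁₀(d/10 pc)
3.07 − (-0.6) = 3.67 = 5 log₁₀(d/10)
d = 10 × 10^(3.67/5) = 10 × 10^0.734 = 54.20 pc.

54.2 pc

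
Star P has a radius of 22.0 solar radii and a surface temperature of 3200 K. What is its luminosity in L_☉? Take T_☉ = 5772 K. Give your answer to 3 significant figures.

45.7 L_☉

L/L_☉ = (R/R_☉)² (T/T_☉)⁴ = (22.0)² × (3200/5772)⁴
       = 484.0 × (0.5544)⁴ = 484.0 × 0.09447 = 45.72.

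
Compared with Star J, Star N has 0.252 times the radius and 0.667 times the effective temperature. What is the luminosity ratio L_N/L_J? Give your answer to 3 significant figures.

From the Stefan–Boltzmann law, L ∝ R²T⁴, so
L_N/L_J = (R_N/R_J)² (T_N/T_J)⁴ = (0.252)² × (0.667)⁴ = 0.06350 × 0.1979 = 0.01257.

0.0126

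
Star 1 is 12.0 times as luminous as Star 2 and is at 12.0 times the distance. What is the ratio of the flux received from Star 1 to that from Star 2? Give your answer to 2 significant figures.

F = L/(4πd²), so F_1/F_2 = (L_1/L_2) / (d_1/d_2)²
= 12.0 / (12.0)² = 12.0 / 144.0 = 0.08333.

0.083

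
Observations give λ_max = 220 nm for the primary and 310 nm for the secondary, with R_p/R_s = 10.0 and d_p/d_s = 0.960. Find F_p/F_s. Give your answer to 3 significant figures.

Wien's law: T_p/T_s = λ_s/λ_p = 310/220 = 1.409.
L_p/L_s = (R_p/R_s)²(T_p/T_s)⁴ = (10.0)²(1.409)⁴ = 394.2.
F_p/F_s = (L_p/L_s)/(d_p/d_s)² = 394.2/(0.960)² = 427.8.

428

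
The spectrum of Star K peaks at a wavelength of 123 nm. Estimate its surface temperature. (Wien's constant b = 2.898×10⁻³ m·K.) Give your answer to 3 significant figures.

2.36×10^4 K

T = b/λ_max = 2.898×10⁻³ / (123×10⁻⁹) = 2.356×10^4 K.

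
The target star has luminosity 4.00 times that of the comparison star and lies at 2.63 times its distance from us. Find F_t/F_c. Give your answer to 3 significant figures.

F = L/(4πd²), so F_t/F_c = (L_t/L_c) / (d_t/d_c)²
= 4.00 / (2.63)² = 4.00 / 6.917 = 0.5783.

0.578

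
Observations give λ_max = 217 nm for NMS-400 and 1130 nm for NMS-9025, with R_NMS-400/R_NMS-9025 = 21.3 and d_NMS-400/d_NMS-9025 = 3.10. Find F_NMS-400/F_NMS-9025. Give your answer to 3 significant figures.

Wien's law: T_NMS-400/T_NMS-9025 = λ_NMS-9025/λ_NMS-400 = 1130/217 = 5.207.
L_NMS-400/L_NMS-9025 = (R_NMS-400/R_NMS-9025)²(T_NMS-400/T_NMS-9025)⁴ = (21.3)²(5.207)⁴ = 3.336×10^5.
F_NMS-400/F_NMS-9025 = (L_NMS-400/L_NMS-9025)/(d_NMS-400/d_NMS-9025)² = 3.336×10^5/(3.10)² = 3.471×10^4.

3.47×10^4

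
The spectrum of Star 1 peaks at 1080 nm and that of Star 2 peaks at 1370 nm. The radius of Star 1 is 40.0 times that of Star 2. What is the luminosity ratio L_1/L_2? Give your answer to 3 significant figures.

Wien's law gives T ∝ 1/λ_max, so T_1/T_2 = λ_2/λ_1 = 1370/1080 = 1.269.
Then L ∝ R²T⁴ gives L_1/L_2 = (40.0)² × (1.269)⁴ = 1600 × 2.589 = 4143.

4.14×10^3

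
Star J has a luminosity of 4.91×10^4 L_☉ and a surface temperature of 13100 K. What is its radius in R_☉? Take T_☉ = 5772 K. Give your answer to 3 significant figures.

R/R_☉ = √(L/L_☉) / (T/T_☉)² = √(4.91×10^4) / (2.270)²
       = 221.6 / 5.151 = 43.02.

43.0 R_☉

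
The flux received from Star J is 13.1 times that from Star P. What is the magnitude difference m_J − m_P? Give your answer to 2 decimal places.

m_J − m_P = −2.5 log₁₀(F_J/F_P) = −2.5 log₁₀(13.1) = −2.5 × (1.117) = -2.793.

-2.79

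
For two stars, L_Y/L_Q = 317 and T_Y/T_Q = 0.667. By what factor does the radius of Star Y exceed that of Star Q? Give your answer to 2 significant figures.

L ∝ R²T⁴ gives R ∝ √L / T², so
R_Y/R_Q = √(317) / (0.667)² = 17.80 / 0.4449 = 40.02.

40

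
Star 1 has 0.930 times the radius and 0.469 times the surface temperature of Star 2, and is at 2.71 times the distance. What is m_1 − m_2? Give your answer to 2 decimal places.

5.61

L_1/L_2 = (0.930)²(0.469)⁴ = 0.04185.
F_1/F_2 = (L_1/L_2)/(d_1/d_2)² = 0.04185/7.344 = 0.005698.
m_1 − m_2 = −2.5 log₁₀(0.005698) = 5.61.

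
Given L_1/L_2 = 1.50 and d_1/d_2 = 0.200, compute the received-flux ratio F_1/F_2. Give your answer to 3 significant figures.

F = L/(4πd²), so F_1/F_2 = (L_1/L_2) / (d_1/d_2)²
= 1.50 / (0.200)² = 1.50 / 0.04000 = 37.50.

37.5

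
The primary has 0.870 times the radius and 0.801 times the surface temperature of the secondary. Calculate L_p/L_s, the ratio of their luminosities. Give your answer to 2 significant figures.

0.31

From the Stefan–Boltzmann law, L ∝ R²T⁴, so
L_p/L_s = (R_p/R_s)² (T_p/T_s)⁴ = (0.870)² × (0.801)⁴ = 0.7569 × 0.4117 = 0.3116.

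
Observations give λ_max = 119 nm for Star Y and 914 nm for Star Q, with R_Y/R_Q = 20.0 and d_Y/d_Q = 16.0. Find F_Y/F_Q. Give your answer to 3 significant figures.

Wien's law: T_Y/T_Q = λ_Q/λ_Y = 914/119 = 7.681.
L_Y/L_Q = (R_Y/R_Q)²(T_Y/T_Q)⁴ = (20.0)²(7.681)⁴ = 1.392×10^6.
F_Y/F_Q = (L_Y/L_Q)/(d_Y/d_Q)² = 1.392×10^6/(16.0)² = 5438.

5.44×10^3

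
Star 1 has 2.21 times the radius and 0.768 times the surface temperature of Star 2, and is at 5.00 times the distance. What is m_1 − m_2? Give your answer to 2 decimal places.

L_1/L_2 = (2.21)²(0.768)⁴ = 1.699.
F_1/F_2 = (L_1/L_2)/(d_1/d_2)² = 1.699/25.00 = 0.06797.
m_1 − m_2 = −2.5 log₁₀(0.06797) = 2.92.

2.92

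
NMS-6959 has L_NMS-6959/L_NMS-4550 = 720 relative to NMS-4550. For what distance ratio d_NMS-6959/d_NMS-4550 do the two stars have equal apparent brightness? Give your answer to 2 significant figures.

Equal flux requires L_NMS-6959/d_NMS-6959² = L_NMS-4550/d_NMS-4550², so d_NMS-6959/d_NMS-4550 = √(L_NMS-6959/L_NMS-4550)
= √(720) = 26.83.

27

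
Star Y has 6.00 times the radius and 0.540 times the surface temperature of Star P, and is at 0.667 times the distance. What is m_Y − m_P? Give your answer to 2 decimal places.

L_Y/L_P = (6.00)²(0.540)⁴ = 3.061.
F_Y/F_P = (L_Y/L_P)/(d_Y/d_P)² = 3.061/0.4449 = 6.881.
m_Y − m_P = −2.5 log₁₀(6.881) = -2.09.

-2.09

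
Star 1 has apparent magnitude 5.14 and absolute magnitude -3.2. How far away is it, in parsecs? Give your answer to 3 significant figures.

m − M = 5 log₁₀(d/10 pc)
5.14 − (-3.2) = 8.34 = 5 log₁₀(d/10)
d = 10 × 10^(8.34/5) = 10 × 10^1.668 = 465.6 pc.

466 pc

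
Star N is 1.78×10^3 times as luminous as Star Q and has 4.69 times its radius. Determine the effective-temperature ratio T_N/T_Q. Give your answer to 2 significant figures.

L ∝ R²T⁴ gives T ∝ (L/R²)^(1/4), so
T_N/T_Q = (1.78×10^3 / 4.69²)^(1/4) = (80.92)^(1/4) = 2.999.

3.0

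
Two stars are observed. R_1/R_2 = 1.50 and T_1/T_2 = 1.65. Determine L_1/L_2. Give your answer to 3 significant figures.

16.7

From the Stefan–Boltzmann law, L ∝ R²T⁴, so
L_1/L_2 = (R_1/R_2)² (T_1/T_2)⁴ = (1.50)² × (1.65)⁴ = 2.250 × 7.412 = 16.68.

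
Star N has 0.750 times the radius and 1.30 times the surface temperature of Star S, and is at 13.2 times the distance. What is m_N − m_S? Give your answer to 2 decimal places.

5.09

L_N/L_S = (0.750)²(1.30)⁴ = 1.607.
F_N/F_S = (L_N/L_S)/(d_N/d_S)² = 1.607/174.2 = 0.009220.
m_N − m_S = −2.5 log₁₀(0.009220) = 5.09.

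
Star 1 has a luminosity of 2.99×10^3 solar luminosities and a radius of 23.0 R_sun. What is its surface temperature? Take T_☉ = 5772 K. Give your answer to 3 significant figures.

8.90×10^3 K

T/T_☉ = (L/L_☉)^(1/4) / (R/R_☉)^(1/2)
T = 5772 × (2.99×10^3)^(1/4) / √(23.0) = 5772 × 7.395 / 4.796 = 8900 K.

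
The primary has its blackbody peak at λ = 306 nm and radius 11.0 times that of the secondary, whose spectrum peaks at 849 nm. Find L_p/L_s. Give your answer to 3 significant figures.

7.17×10^3

Wien's law gives T ∝ 1/λ_max, so T_p/T_s = λ_s/λ_p = 849/306 = 2.775.
Then L ∝ R²T⁴ gives L_p/L_s = (11.0)² × (2.775)⁴ = 121.0 × 59.26 = 7170.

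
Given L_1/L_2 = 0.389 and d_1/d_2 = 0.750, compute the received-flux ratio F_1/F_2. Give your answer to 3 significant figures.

F = L/(4πd²), so F_1/F_2 = (L_1/L_2) / (d_1/d_2)²
= 0.389 / (0.750)² = 0.389 / 0.5625 = 0.6916.

0.692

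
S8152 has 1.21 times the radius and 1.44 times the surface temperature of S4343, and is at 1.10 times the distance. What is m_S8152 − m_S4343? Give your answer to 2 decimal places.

L_S8152/L_S4343 = (1.21)²(1.44)⁴ = 6.295.
F_S8152/F_S4343 = (L_S8152/L_S4343)/(d_S8152/d_S4343)² = 6.295/1.210 = 5.203.
m_S8152 − m_S4343 = −2.5 log₁₀(5.203) = -1.79.

-1.79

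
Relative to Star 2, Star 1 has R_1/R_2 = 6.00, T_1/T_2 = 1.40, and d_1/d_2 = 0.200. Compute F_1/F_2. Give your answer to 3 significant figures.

L_1/L_2 = (R_1/R_2)²(T_1/T_2)⁴ = (6.00)² × (1.40)⁴ = 138.3.
F_1/F_2 = (L_1/L_2)/(d_1/d_2)² = 138.3 / (0.200)² = 3457.

3.46×10^3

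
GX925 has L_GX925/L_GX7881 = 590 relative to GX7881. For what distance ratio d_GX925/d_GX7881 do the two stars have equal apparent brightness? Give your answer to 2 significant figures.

24

Equal flux requires L_GX925/d_GX925² = L_GX7881/d_GX7881², so d_GX925/d_GX7881 = √(L_GX925/L_GX7881)
= √(590) = 24.29.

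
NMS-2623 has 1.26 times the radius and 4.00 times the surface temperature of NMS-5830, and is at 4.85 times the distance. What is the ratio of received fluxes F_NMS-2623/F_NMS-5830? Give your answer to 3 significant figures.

L_NMS-2623/L_NMS-5830 = (R_NMS-2623/R_NMS-5830)²(T_NMS-2623/T_NMS-5830)⁴ = (1.26)² × (4.00)⁴ = 406.4.
F_NMS-2623/F_NMS-5830 = (L_NMS-2623/L_NMS-5830)/(d_NMS-2623/d_NMS-5830)² = 406.4 / (4.85)² = 17.28.

17.3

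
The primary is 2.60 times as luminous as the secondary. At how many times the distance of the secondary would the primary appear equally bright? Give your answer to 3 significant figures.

Equal flux requires L_p/d_p² = L_s/d_s², so d_p/d_s = √(L_p/L_s)
= √(2.60) = 1.612.

1.61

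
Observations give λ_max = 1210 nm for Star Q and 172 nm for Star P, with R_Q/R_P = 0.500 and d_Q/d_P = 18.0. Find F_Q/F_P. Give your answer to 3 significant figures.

Wien's law: T_Q/T_P = λ_P/λ_Q = 172/1210 = 0.1421.
L_Q/L_P = (R_Q/R_P)²(T_Q/T_P)⁴ = (0.500)²(0.1421)⁴ = 1.021×10^-4.
F_Q/F_P = (L_Q/L_P)/(d_Q/d_P)² = 1.021×10^-4/(18.0)² = 3.150×10^-7.

3.15×10^-7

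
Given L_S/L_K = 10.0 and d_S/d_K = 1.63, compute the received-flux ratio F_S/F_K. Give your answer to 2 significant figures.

F = L/(4πd²), so F_S/F_K = (L_S/L_K) / (d_S/d_K)²
= 10.0 / (1.63)² = 10.0 / 2.657 = 3.764.

3.8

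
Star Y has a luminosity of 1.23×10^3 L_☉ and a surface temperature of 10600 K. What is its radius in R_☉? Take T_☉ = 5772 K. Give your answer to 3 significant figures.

10.4 R_☉

R/R_☉ = √(L/L_☉) / (T/T_☉)² = √(1.23×10^3) / (1.836)²
       = 35.07 / 3.373 = 10.40.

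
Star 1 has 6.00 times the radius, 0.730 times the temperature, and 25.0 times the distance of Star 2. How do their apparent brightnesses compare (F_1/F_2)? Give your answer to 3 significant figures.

0.0164

L_1/L_2 = (R_1/R_2)²(T_1/T_2)⁴ = (6.00)² × (0.730)⁴ = 10.22.
F_1/F_2 = (L_1/L_2)/(d_1/d_2)² = 10.22 / (25.0)² = 0.01636.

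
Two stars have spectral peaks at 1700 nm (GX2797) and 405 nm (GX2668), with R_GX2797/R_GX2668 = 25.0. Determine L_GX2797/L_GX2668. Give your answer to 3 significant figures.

Wien's law gives T ∝ 1/λ_max, so T_GX2797/T_GX2668 = λ_GX2668/λ_GX2797 = 405/1700 = 0.2382.
Then L ∝ R²T⁴ gives L_GX2797/L_GX2668 = (25.0)² × (0.2382)⁴ = 625.0 × 0.003221 = 2.013.

2.01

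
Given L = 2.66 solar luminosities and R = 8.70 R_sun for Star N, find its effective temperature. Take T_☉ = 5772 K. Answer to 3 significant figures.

2.50×10^3 K

T/T_☉ = (L/L_☉)^(1/4) / (R/R_☉)^(1/2)
T = 5772 × (2.66)^(1/4) / √(8.70) = 5772 × 1.277 / 2.950 = 2499 K.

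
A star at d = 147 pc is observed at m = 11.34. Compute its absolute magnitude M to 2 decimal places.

M = m − 5 log₁₀(d/10 pc) = 11.34 − 5 log₁₀(147/10)
  = 11.34 − 5 × 1.167 = 11.34 − 5.84 = 5.50.

5.50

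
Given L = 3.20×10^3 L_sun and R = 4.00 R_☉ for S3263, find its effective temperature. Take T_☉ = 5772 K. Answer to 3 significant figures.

2.17×10^4 K

T/T_☉ = (L/L_☉)^(1/4) / (R/R_☉)^(1/2)
T = 5772 × (3.20×10^3)^(1/4) / √(4.00) = 5772 × 7.521 / 2.000 = 2.171×10^4 K.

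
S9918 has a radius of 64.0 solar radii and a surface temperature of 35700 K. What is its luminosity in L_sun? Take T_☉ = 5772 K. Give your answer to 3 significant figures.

L/L_☉ = (R/R_☉)² (T/T_☉)⁴ = (64.0)² × (35700/5772)⁴
       = 4096 × (6.185)⁴ = 4096 × 1463 = 5.994×10^6.

5.99×10^6 L_sun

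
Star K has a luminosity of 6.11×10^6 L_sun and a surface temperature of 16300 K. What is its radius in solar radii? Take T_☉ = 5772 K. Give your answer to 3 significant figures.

310 solar radii

R/R_☉ = √(L/L_☉) / (T/T_☉)² = √(6.11×10^6) / (2.824)²
       = 2472 / 7.975 = 310.0.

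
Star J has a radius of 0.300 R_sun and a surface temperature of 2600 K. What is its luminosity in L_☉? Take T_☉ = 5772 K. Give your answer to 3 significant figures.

L/L_☉ = (R/R_☉)² (T/T_☉)⁴ = (0.300)² × (2600/5772)⁴
       = 0.09000 × (0.4505)⁴ = 0.09000 × 0.04117 = 0.003705.

0.00371 L_☉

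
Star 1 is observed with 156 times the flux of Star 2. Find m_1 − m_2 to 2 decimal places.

-5.48

m_1 − m_2 = −2.5 log₁₀(F_1/F_2) = −2.5 log₁₀(156) = −2.5 × (2.193) = -5.483.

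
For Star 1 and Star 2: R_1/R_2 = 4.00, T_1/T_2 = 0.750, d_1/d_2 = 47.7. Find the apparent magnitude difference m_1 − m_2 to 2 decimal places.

6.63

L_1/L_2 = (4.00)²(0.750)⁴ = 5.062.
F_1/F_2 = (L_1/L_2)/(d_1/d_2)² = 5.062/2275 = 0.002225.
m_1 − m_2 = −2.5 log₁₀(0.002225) = 6.63.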